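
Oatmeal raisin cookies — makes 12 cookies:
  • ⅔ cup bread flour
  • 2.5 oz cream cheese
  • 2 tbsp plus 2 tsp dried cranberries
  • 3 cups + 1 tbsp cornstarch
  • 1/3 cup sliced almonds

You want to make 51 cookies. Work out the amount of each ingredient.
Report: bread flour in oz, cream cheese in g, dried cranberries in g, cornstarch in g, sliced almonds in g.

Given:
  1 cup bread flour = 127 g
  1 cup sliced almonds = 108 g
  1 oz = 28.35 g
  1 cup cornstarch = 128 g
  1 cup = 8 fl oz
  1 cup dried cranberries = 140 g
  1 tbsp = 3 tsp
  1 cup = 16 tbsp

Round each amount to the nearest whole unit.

bread flour: 13 oz; cream cheese: 301 g; dried cranberries: 99 g; cornstarch: 1666 g; sliced almonds: 153 g

Scaling factor: 51/12 = 17/4 = 4.25.
bread flour: 2/3 cup × 17/4 × 127 g/cup ÷ 28.35 g/oz ≈ 13 oz
cream cheese: 2.5 oz × 17/4 × 28.35 g/oz ≈ 301 g
dried cranberries: (2 tbsp + 2 tsp = 8/3 tbsp) × 17/4 ÷ 16 tbsp/cup × 140 g/cup ≈ 99 g
cornstarch: (3 cup + 1 tbsp = 3.0625 cup) × 17/4 × 128 g/cup = 1666 g
sliced almonds: 1/3 cup × 17/4 × 108 g/cup = 153 g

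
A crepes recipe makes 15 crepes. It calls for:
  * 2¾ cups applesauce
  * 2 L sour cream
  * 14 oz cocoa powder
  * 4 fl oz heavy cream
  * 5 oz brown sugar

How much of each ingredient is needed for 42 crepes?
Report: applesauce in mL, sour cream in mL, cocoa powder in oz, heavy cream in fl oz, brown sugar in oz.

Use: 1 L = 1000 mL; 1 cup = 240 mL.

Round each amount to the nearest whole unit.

Scaling factor: 42/15 = 14/5 = 2.8.
applesauce: 2.75 cup × 14/5 × 240 mL/cup = 1848 mL
sour cream: 2 L × 14/5 × 1000 mL/L = 5600 mL
cocoa powder: 14 oz × 14/5 ≈ 39 oz
heavy cream: 4 fl oz × 14/5 ≈ 11 fl oz
brown sugar: 5 oz × 14/5 = 14 oz

applesauce: 1848 mL; sour cream: 5600 mL; cocoa powder: 39 oz; heavy cream: 11 fl oz; brown sugar: 14 oz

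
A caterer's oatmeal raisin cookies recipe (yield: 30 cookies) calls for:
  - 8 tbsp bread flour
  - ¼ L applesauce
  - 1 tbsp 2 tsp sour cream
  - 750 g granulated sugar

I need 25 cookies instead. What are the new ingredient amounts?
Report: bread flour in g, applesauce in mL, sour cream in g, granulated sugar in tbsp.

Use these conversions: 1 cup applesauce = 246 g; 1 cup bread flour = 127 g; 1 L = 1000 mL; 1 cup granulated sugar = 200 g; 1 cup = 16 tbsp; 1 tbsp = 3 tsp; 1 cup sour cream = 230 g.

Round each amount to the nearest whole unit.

Scaling factor: 25/30 = 5/6.
bread flour: 8 tbsp × 5/6 ÷ 16 tbsp/cup × 127 g/cup ≈ 53 g
applesauce: 0.25 L × 5/6 × 1000 mL/L ≈ 208 mL
sour cream: (1 tbsp + 2 tsp = 5/3 tbsp) × 5/6 ÷ 16 tbsp/cup × 230 g/cup ≈ 20 g
granulated sugar: 750 g × 5/6 ÷ 200 g/cup × 16 tbsp/cup = 50 tbsp

bread flour: 53 g; applesauce: 208 mL; sour cream: 20 g; granulated sugar: 50 tbsp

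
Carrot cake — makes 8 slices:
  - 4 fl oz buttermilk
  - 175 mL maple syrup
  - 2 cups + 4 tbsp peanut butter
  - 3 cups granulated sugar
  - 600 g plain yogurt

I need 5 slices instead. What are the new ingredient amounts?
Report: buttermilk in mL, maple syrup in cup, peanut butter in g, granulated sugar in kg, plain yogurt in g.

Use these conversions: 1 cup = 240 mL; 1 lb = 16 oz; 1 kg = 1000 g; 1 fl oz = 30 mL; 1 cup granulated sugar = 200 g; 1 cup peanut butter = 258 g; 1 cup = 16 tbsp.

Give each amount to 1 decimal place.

buttermilk: 75.0 mL; maple syrup: 0.5 cup; peanut butter: 362.8 g; granulated sugar: 0.4 kg; plain yogurt: 375.0 g

Scaling factor: 5/8 = 0.625.
buttermilk: 4 fl oz × 5/8 × 30 mL/fl oz = 75.0 mL
maple syrup: 175 mL × 5/8 ÷ 240 mL/cup ≈ 0.5 cup
peanut butter: (2 cup + 4 tbsp = 2.25 cup) × 5/8 × 258 g/cup ≈ 362.8 g
granulated sugar: 3 cup × 5/8 × 200 g/cup ÷ 1000 g/kg ≈ 0.4 kg
plain yogurt: 600 g × 5/8 = 375.0 g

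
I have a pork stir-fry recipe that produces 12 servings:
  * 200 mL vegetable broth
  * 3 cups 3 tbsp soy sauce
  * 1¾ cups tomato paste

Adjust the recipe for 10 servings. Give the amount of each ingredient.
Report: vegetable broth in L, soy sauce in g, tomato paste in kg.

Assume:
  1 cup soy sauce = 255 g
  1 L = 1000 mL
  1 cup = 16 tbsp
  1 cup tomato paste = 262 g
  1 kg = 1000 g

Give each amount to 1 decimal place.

Scaling factor: 10/12 = 5/6.
vegetable broth: 200 mL × 5/6 ÷ 1000 mL/L ≈ 0.2 L
soy sauce: (3 cup + 3 tbsp = 3.1875 cup) × 5/6 × 255 g/cup ≈ 677.3 g
tomato paste: 1.75 cup × 5/6 × 262 g/cup ÷ 1000 g/kg ≈ 0.4 kg

vegetable broth: 0.2 L; soy sauce: 677.3 g; tomato paste: 0.4 kg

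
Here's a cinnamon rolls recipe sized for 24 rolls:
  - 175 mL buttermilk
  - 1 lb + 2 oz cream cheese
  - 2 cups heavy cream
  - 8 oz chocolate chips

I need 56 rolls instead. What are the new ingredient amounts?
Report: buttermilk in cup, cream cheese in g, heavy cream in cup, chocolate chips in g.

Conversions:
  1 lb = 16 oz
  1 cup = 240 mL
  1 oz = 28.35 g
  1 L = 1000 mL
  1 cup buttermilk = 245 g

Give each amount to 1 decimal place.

buttermilk: 1.7 cup; cream cheese: 1190.7 g; heavy cream: 4.7 cup; chocolate chips: 529.2 g

Scaling factor: 56/24 = 7/3.
buttermilk: 175 mL × 7/3 ÷ 240 mL/cup ≈ 1.7 cup
cream cheese: (1 lb + 2 oz = 1.125 lb) × 7/3 × 16 oz/lb × 28.35 g/oz = 1190.7 g
heavy cream: 2 cup × 7/3 ≈ 4.7 cup
chocolate chips: 8 oz × 7/3 × 28.35 g/oz = 529.2 g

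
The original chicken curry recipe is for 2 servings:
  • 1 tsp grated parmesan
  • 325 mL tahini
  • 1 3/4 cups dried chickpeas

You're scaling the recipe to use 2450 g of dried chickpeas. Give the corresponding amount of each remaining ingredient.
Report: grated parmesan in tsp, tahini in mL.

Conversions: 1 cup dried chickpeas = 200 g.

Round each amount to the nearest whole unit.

grated parmesan: 7 tsp; tahini: 2275 mL

The original recipe has 350 g of dried chickpeas, so the scaling factor is 2450 ÷ 350 = 7.
grated parmesan: 1 tsp × 7 = 7 tsp
tahini: 325 mL × 7 = 2275 mL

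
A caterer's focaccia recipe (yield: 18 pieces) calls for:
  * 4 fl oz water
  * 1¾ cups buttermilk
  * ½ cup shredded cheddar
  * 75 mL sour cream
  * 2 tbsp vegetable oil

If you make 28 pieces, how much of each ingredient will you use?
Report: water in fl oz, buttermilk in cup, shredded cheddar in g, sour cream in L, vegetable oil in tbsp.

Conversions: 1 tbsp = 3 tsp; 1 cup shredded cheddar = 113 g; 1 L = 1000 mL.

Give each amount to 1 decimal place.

Scaling factor: 28/18 = 14/9.
water: 4 fl oz × 14/9 ≈ 6.2 fl oz
buttermilk: 1.75 cup × 14/9 ≈ 2.7 cup
shredded cheddar: 0.5 cup × 14/9 × 113 g/cup ≈ 87.9 g
sour cream: 75 mL × 14/9 ÷ 1000 mL/L ≈ 0.1 L
vegetable oil: 2 tbsp × 14/9 ≈ 3.1 tbsp

water: 6.2 fl oz; buttermilk: 2.7 cup; shredded cheddar: 87.9 g; sour cream: 0.1 L; vegetable oil: 3.1 tbsp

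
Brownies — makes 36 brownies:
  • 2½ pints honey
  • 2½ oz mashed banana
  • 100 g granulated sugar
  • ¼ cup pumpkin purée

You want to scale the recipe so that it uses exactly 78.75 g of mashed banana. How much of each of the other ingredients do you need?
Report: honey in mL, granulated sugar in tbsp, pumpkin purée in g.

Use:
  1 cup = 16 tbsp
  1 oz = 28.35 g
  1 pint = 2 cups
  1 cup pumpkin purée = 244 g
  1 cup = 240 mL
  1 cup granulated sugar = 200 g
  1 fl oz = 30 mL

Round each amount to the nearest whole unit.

honey: 1333 mL; granulated sugar: 9 tbsp; pumpkin purée: 68 g

The original recipe has 70.875 g of mashed banana, so the scaling factor is 78.75 ÷ 70.875 = 10/9.
honey: 2.5 pint × 10/9 × 2 cup/pint × 240 mL/cup ≈ 1333 mL
granulated sugar: 100 g × 10/9 ÷ 200 g/cup × 16 tbsp/cup ≈ 9 tbsp
pumpkin purée: 0.25 cup × 10/9 × 244 g/cup ≈ 68 g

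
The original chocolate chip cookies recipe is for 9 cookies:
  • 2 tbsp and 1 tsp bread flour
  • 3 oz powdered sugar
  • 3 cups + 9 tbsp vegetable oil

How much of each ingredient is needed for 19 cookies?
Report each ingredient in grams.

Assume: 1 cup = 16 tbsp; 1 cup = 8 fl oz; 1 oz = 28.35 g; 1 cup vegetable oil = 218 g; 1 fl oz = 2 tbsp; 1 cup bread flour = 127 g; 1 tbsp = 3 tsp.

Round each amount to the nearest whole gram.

bread flour: 39 g; powdered sugar: 180 g; vegetable oil: 1640 g

Scaling factor: 19/9.
bread flour: (2 tbsp + 1 tsp = 7/3 tbsp) × 19/9 ÷ 16 tbsp/cup × 127 g/cup ≈ 39 g
powdered sugar: 3 oz × 19/9 × 28.35 g/oz ≈ 180 g
vegetable oil: (3 cup + 9 tbsp = 3.5625 cup) × 19/9 × 218 g/cup ≈ 1640 g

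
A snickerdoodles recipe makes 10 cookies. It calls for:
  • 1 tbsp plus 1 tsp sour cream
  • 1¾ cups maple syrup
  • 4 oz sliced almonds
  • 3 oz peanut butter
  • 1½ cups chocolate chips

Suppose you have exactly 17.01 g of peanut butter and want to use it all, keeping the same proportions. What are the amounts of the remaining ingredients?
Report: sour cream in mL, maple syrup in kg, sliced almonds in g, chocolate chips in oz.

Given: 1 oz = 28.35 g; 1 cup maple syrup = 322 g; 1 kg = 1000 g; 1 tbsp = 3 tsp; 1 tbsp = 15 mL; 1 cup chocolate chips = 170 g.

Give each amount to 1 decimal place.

The original recipe has 85.05 g of peanut butter, so the scaling factor is 17.01 ÷ 85.05 = 1/5 = 0.2.
sour cream: (1 tbsp + 1 tsp = 4/3 tbsp) × 1/5 × 15 mL/tbsp = 4.0 mL
maple syrup: 1.75 cup × 1/5 × 322 g/cup ÷ 1000 g/kg ≈ 0.1 kg
sliced almonds: 4 oz × 1/5 × 28.35 g/oz ≈ 22.7 g
chocolate chips: 1.5 cup × 1/5 × 170 g/cup ÷ 28.35 g/oz ≈ 1.8 oz

sour cream: 4.0 mL; maple syrup: 0.1 kg; sliced almonds: 22.7 g; chocolate chips: 1.8 oz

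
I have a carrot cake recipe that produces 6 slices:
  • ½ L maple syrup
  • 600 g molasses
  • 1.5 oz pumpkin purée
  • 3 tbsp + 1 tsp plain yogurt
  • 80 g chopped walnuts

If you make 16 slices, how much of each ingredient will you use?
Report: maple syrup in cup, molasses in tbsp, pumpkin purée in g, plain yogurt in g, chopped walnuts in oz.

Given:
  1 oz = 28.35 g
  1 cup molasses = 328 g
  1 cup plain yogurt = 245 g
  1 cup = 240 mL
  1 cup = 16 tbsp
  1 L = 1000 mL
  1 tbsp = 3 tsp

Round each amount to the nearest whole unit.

Scaling factor: 16/6 = 8/3.
maple syrup: 0.5 L × 8/3 × 1000 mL/L ÷ 240 mL/cup ≈ 6 cup
molasses: 600 g × 8/3 ÷ 328 g/cup × 16 tbsp/cup ≈ 78 tbsp
pumpkin purée: 1.5 oz × 8/3 × 28.35 g/oz ≈ 113 g
plain yogurt: (3 tbsp + 1 tsp = 10/3 tbsp) × 8/3 ÷ 16 tbsp/cup × 245 g/cup ≈ 136 g
chopped walnuts: 80 g × 8/3 ÷ 28.35 g/oz ≈ 8 oz

maple syrup: 6 cup; molasses: 78 tbsp; pumpkin purée: 113 g; plain yogurt: 136 g; chopped walnuts: 8 oz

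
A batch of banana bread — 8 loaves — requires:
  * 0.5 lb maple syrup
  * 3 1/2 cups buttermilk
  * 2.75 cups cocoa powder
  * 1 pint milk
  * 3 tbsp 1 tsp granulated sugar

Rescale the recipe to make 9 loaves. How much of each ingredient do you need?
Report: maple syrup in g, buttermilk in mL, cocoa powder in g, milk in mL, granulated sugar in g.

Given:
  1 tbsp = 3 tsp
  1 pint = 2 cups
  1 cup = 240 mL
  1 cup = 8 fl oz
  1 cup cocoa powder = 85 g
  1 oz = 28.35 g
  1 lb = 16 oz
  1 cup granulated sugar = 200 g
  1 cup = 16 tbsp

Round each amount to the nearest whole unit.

maple syrup: 255 g; buttermilk: 945 mL; cocoa powder: 263 g; milk: 540 mL; granulated sugar: 47 g

Scaling factor: 9/8 = 1.125.
maple syrup: 0.5 lb × 9/8 × 16 oz/lb × 28.35 g/oz ≈ 255 g
buttermilk: 3.5 cup × 9/8 × 240 mL/cup = 945 mL
cocoa powder: 2.75 cup × 9/8 × 85 g/cup ≈ 263 g
milk: 1 pint × 9/8 × 2 cup/pint × 240 mL/cup = 540 mL
granulated sugar: (3 tbsp + 1 tsp = 10/3 tbsp) × 9/8 ÷ 16 tbsp/cup × 200 g/cup ≈ 47 g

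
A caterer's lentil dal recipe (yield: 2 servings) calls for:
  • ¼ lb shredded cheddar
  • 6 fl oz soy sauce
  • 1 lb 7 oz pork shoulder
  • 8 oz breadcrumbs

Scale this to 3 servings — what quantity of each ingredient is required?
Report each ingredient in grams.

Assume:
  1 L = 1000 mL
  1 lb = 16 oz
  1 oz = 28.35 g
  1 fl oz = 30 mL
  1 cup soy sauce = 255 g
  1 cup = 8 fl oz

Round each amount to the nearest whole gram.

shredded cheddar: 170 g; soy sauce: 287 g; pork shoulder: 978 g; breadcrumbs: 340 g

Scaling factor: 3/2 = 1.5.
shredded cheddar: 0.25 lb × 3/2 × 16 oz/lb × 28.35 g/oz ≈ 170 g
soy sauce: 6 fl oz × 3/2 ÷ 8 fl oz/cup × 255 g/cup ≈ 287 g
pork shoulder: (1 lb + 7 oz = 1.4375 lb) × 3/2 × 16 oz/lb × 28.35 g/oz ≈ 978 g
breadcrumbs: 8 oz × 3/2 × 28.35 g/oz ≈ 340 g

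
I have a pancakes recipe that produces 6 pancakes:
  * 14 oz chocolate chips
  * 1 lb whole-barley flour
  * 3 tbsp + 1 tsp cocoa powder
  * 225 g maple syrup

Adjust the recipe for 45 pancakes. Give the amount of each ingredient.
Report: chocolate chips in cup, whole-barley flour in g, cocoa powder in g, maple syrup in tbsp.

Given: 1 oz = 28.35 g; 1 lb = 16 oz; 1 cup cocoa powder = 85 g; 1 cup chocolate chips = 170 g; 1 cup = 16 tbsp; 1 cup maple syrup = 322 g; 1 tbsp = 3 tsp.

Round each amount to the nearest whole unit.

Scaling factor: 45/6 = 15/2 = 7.5.
chocolate chips: 14 oz × 15/2 × 28.35 g/oz ÷ 170 g/cup ≈ 18 cup
whole-barley flour: 1 lb × 15/2 × 16 oz/lb × 28.35 g/oz = 3402 g
cocoa powder: (3 tbsp + 1 tsp = 10/3 tbsp) × 15/2 ÷ 16 tbsp/cup × 85 g/cup ≈ 133 g
maple syrup: 225 g × 15/2 ÷ 322 g/cup × 16 tbsp/cup ≈ 84 tbsp

chocolate chips: 18 cup; whole-barley flour: 3402 g; cocoa powder: 133 g; maple syrup: 84 tbsp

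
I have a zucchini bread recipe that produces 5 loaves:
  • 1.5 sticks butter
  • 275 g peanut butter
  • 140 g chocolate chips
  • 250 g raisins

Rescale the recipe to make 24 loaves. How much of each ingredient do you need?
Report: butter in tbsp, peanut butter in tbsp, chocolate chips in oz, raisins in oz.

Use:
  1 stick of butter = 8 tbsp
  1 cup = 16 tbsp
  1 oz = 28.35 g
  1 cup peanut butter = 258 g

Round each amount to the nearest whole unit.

Scaling factor: 24/5 = 4.8.
butter: 1.5 stick × 24/5 × 8 tbsp/stick ≈ 58 tbsp
peanut butter: 275 g × 24/5 ÷ 258 g/cup × 16 tbsp/cup ≈ 82 tbsp
chocolate chips: 140 g × 24/5 ÷ 28.35 g/oz ≈ 24 oz
raisins: 250 g × 24/5 ÷ 28.35 g/oz ≈ 42 oz

butter: 58 tbsp; peanut butter: 82 tbsp; chocolate chips: 24 oz; raisins: 42 oz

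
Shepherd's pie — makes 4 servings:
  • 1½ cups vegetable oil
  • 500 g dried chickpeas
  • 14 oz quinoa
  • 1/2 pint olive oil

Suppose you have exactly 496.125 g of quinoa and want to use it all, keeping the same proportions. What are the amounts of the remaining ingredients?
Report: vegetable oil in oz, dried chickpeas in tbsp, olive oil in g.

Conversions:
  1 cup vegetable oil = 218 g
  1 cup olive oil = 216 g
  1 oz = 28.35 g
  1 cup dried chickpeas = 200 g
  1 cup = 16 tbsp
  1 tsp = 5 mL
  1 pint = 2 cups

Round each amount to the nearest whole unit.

The original recipe has 396.9 g of quinoa, so the scaling factor is 496.125 ÷ 396.9 = 5/4 = 1.25.
vegetable oil: 1.5 cup × 5/4 × 218 g/cup ÷ 28.35 g/oz ≈ 14 oz
dried chickpeas: 500 g × 5/4 ÷ 200 g/cup × 16 tbsp/cup = 50 tbsp
olive oil: 0.5 pint × 5/4 × 2 cup/pint × 216 g/cup = 270 g

vegetable oil: 14 oz; dried chickpeas: 50 tbsp; olive oil: 270 g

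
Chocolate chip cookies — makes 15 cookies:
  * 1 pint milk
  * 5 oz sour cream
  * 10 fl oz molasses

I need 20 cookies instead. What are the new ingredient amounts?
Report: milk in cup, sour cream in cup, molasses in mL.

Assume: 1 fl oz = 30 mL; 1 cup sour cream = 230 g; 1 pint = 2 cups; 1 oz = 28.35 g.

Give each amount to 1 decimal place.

Scaling factor: 20/15 = 4/3.
milk: 1 pint × 4/3 × 2 cup/pint ≈ 2.7 cup
sour cream: 5 oz × 4/3 × 28.35 g/oz ÷ 230 g/cup ≈ 0.8 cup
molasses: 10 fl oz × 4/3 × 30 mL/fl oz = 400.0 mL

milk: 2.7 cup; sour cream: 0.8 cup; molasses: 400.0 mL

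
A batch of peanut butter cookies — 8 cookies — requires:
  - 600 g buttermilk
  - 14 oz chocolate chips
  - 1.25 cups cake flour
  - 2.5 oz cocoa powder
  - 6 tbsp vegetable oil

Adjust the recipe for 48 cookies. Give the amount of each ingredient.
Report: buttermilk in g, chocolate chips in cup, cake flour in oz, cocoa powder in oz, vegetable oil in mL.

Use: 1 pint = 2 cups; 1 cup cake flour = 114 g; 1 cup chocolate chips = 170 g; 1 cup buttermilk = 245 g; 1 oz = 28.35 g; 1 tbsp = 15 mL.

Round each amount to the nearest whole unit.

Scaling factor: 48/8 = 6.
buttermilk: 600 g × 6 = 3600 g
chocolate chips: 14 oz × 6 × 28.35 g/oz ÷ 170 g/cup ≈ 14 cup
cake flour: 1.25 cup × 6 × 114 g/cup ÷ 28.35 g/oz ≈ 30 oz
cocoa powder: 2.5 oz × 6 = 15 oz
vegetable oil: 6 tbsp × 6 × 15 mL/tbsp = 540 mL

buttermilk: 3600 g; chocolate chips: 14 cup; cake flour: 30 oz; cocoa powder: 15 oz; vegetable oil: 540 mL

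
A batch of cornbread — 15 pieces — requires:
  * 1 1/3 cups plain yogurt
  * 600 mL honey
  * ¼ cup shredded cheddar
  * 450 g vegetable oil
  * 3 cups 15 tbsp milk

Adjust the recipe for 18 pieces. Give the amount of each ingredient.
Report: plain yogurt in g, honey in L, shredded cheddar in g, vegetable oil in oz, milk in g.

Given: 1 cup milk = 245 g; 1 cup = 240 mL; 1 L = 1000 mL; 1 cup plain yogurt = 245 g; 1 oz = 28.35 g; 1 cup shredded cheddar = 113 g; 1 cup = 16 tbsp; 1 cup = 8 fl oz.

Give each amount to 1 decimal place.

Scaling factor: 18/15 = 6/5 = 1.2.
plain yogurt: 4/3 cup × 6/5 × 245 g/cup = 392.0 g
honey: 600 mL × 6/5 ÷ 1000 mL/L ≈ 0.7 L
shredded cheddar: 0.25 cup × 6/5 × 113 g/cup = 33.9 g
vegetable oil: 450 g × 6/5 ÷ 28.35 g/oz ≈ 19.0 oz
milk: (3 cup + 15 tbsp = 3.9375 cup) × 6/5 × 245 g/cup ≈ 1157.6 g

plain yogurt: 392.0 g; honey: 0.7 L; shredded cheddar: 33.9 g; vegetable oil: 19.0 oz; milk: 1157.6 g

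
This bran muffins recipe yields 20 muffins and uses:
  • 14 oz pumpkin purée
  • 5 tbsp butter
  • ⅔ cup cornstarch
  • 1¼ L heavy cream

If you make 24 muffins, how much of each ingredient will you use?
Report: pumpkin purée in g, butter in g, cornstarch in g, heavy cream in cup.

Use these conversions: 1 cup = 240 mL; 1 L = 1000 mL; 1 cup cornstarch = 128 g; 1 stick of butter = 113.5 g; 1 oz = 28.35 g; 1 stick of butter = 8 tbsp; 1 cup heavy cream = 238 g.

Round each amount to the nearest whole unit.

pumpkin purée: 476 g; butter: 85 g; cornstarch: 102 g; heavy cream: 6 cup

Scaling factor: 24/20 = 6/5 = 1.2.
pumpkin purée: 14 oz × 6/5 × 28.35 g/oz ≈ 476 g
butter: 5 tbsp × 6/5 ÷ 8 tbsp/stick × 113.5 g/stick ≈ 85 g
cornstarch: 2/3 cup × 6/5 × 128 g/cup ≈ 102 g
heavy cream: 1.25 L × 6/5 × 1000 mL/L ÷ 240 mL/cup ≈ 6 cup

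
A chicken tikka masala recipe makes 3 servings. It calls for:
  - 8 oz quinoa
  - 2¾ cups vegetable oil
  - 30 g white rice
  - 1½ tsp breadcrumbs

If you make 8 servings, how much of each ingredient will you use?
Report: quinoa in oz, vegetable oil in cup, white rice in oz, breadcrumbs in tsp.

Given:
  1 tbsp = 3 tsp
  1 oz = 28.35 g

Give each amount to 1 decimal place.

quinoa: 21.3 oz; vegetable oil: 7.3 cup; white rice: 2.8 oz; breadcrumbs: 4.0 tsp

Scaling factor: 8/3.
quinoa: 8 oz × 8/3 ≈ 21.3 oz
vegetable oil: 2.75 cup × 8/3 ≈ 7.3 cup
white rice: 30 g × 8/3 ÷ 28.35 g/oz ≈ 2.8 oz
breadcrumbs: 1.5 tsp × 8/3 = 4.0 tsp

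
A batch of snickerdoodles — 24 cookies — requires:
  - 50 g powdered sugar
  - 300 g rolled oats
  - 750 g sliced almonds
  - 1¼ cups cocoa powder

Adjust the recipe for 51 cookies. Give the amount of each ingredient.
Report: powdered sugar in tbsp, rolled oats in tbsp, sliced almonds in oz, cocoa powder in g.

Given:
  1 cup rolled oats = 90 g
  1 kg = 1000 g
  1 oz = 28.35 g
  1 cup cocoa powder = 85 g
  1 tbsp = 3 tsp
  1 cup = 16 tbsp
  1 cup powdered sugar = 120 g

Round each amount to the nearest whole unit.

powdered sugar: 14 tbsp; rolled oats: 113 tbsp; sliced almonds: 56 oz; cocoa powder: 226 g

Scaling factor: 51/24 = 17/8 = 2.125.
powdered sugar: 50 g × 17/8 ÷ 120 g/cup × 16 tbsp/cup ≈ 14 tbsp
rolled oats: 300 g × 17/8 ÷ 90 g/cup × 16 tbsp/cup ≈ 113 tbsp
sliced almonds: 750 g × 17/8 ÷ 28.35 g/oz ≈ 56 oz
cocoa powder: 1.25 cup × 17/8 × 85 g/cup ≈ 226 g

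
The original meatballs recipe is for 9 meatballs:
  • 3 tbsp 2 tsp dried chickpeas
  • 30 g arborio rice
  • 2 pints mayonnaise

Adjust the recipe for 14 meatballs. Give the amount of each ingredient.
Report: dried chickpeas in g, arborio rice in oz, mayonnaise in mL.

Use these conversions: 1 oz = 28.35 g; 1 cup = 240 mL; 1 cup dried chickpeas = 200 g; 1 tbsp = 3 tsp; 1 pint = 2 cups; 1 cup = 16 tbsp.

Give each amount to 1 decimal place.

dried chickpeas: 71.3 g; arborio rice: 1.6 oz; mayonnaise: 1493.3 mL

Scaling factor: 14/9.
dried chickpeas: (3 tbsp + 2 tsp = 11/3 tbsp) × 14/9 ÷ 16 tbsp/cup × 200 g/cup ≈ 71.3 g
arborio rice: 30 g × 14/9 ÷ 28.35 g/oz ≈ 1.6 oz
mayonnaise: 2 pint × 14/9 × 2 cup/pint × 240 mL/cup ≈ 1493.3 mL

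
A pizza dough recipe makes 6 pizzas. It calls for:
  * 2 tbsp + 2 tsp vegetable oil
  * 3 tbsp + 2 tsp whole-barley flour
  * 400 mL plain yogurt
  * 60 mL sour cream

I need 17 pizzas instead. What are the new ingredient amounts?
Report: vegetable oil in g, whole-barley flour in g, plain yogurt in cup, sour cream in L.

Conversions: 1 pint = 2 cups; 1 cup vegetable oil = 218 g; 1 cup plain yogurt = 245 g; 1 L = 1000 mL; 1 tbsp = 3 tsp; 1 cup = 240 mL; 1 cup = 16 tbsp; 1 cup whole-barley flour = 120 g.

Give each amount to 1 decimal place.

Scaling factor: 17/6.
vegetable oil: (2 tbsp + 2 tsp = 8/3 tbsp) × 17/6 ÷ 16 tbsp/cup × 218 g/cup ≈ 102.9 g
whole-barley flour: (3 tbsp + 2 tsp = 11/3 tbsp) × 17/6 ÷ 16 tbsp/cup × 120 g/cup ≈ 77.9 g
plain yogurt: 400 mL × 17/6 ÷ 240 mL/cup ≈ 4.7 cup
sour cream: 60 mL × 17/6 ÷ 1000 mL/L ≈ 0.2 L

vegetable oil: 102.9 g; whole-barley flour: 77.9 g; plain yogurt: 4.7 cup; sour cream: 0.2 L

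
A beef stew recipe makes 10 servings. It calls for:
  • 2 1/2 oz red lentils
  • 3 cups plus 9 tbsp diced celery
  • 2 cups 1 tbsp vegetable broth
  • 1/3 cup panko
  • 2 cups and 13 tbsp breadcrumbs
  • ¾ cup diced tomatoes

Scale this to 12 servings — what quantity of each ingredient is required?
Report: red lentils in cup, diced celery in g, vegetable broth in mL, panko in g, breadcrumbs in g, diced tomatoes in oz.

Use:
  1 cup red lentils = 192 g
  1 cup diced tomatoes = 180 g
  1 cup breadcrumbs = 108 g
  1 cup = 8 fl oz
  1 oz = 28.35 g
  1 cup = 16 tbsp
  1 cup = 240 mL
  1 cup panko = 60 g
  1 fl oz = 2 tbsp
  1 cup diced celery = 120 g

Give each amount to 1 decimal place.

Scaling factor: 12/10 = 6/5 = 1.2.
red lentils: 2.5 oz × 6/5 × 28.35 g/oz ÷ 192 g/cup ≈ 0.4 cup
diced celery: (3 cup + 9 tbsp = 3.5625 cup) × 6/5 × 120 g/cup = 513.0 g
vegetable broth: (2 cup + 1 tbsp = 2.0625 cup) × 6/5 × 240 mL/cup = 594.0 mL
panko: 1/3 cup × 6/5 × 60 g/cup = 24.0 g
breadcrumbs: (2 cup + 13 tbsp = 2.8125 cup) × 6/5 × 108 g/cup = 364.5 g
diced tomatoes: 0.75 cup × 6/5 × 180 g/cup ÷ 28.35 g/oz ≈ 5.7 oz

red lentils: 0.4 cup; diced celery: 513.0 g; vegetable broth: 594.0 mL; panko: 24.0 g; breadcrumbs: 364.5 g; diced tomatoes: 5.7 oz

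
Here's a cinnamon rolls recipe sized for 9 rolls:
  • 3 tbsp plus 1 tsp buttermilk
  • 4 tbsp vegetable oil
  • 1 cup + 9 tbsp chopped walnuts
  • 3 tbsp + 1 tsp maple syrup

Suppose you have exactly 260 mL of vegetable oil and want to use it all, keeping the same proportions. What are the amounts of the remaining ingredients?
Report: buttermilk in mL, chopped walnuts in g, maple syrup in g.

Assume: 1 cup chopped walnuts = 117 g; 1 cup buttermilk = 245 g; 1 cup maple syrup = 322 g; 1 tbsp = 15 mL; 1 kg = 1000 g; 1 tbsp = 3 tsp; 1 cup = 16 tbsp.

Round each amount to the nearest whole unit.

The original recipe has 60 mL of vegetable oil, so the scaling factor is 260 ÷ 60 = 13/3.
buttermilk: (3 tbsp + 1 tsp = 10/3 tbsp) × 13/3 × 15 mL/tbsp ≈ 217 mL
chopped walnuts: (1 cup + 9 tbsp = 1.5625 cup) × 13/3 × 117 g/cup ≈ 792 g
maple syrup: (3 tbsp + 1 tsp = 10/3 tbsp) × 13/3 ÷ 16 tbsp/cup × 322 g/cup ≈ 291 g

buttermilk: 217 mL; chopped walnuts: 792 g; maple syrup: 291 g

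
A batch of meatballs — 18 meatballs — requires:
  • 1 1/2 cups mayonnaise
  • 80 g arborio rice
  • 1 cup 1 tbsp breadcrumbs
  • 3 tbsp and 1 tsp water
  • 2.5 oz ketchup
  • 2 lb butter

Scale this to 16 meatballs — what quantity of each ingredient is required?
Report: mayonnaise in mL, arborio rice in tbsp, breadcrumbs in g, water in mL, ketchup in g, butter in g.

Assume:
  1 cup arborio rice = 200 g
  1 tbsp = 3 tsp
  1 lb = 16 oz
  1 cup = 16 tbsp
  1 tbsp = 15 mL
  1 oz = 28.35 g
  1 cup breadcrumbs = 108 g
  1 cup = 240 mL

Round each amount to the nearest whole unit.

mayonnaise: 320 mL; arborio rice: 6 tbsp; breadcrumbs: 102 g; water: 44 mL; ketchup: 63 g; butter: 806 g

Scaling factor: 16/18 = 8/9.
mayonnaise: 1.5 cup × 8/9 × 240 mL/cup = 320 mL
arborio rice: 80 g × 8/9 ÷ 200 g/cup × 16 tbsp/cup ≈ 6 tbsp
breadcrumbs: (1 cup + 1 tbsp = 1.0625 cup) × 8/9 × 108 g/cup = 102 g
water: (3 tbsp + 1 tsp = 10/3 tbsp) × 8/9 × 15 mL/tbsp ≈ 44 mL
ketchup: 2.5 oz × 8/9 × 28.35 g/oz = 63 g
butter: 2 lb × 8/9 × 16 oz/lb × 28.35 g/oz ≈ 806 g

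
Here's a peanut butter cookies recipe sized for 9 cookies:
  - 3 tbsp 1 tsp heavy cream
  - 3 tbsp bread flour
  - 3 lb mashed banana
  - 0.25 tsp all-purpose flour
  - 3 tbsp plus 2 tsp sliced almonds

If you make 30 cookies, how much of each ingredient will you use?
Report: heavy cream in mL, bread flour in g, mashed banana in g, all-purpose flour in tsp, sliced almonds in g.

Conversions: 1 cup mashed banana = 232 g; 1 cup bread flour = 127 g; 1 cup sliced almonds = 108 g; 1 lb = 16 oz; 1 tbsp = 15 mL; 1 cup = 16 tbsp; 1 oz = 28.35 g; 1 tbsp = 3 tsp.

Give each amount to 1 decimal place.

Scaling factor: 30/9 = 10/3.
heavy cream: (3 tbsp + 1 tsp = 10/3 tbsp) × 10/3 × 15 mL/tbsp ≈ 166.7 mL
bread flour: 3 tbsp × 10/3 ÷ 16 tbsp/cup × 127 g/cup ≈ 79.4 g
mashed banana: 3 lb × 10/3 × 16 oz/lb × 28.35 g/oz = 4536.0 g
all-purpose flour: 0.25 tsp × 10/3 ≈ 0.8 tsp
sliced almonds: (3 tbsp + 2 tsp = 11/3 tbsp) × 10/3 ÷ 16 tbsp/cup × 108 g/cup = 82.5 g

heavy cream: 166.7 mL; bread flour: 79.4 g; mashed banana: 4536.0 g; all-purpose flour: 0.8 tsp; sliced almonds: 82.5 g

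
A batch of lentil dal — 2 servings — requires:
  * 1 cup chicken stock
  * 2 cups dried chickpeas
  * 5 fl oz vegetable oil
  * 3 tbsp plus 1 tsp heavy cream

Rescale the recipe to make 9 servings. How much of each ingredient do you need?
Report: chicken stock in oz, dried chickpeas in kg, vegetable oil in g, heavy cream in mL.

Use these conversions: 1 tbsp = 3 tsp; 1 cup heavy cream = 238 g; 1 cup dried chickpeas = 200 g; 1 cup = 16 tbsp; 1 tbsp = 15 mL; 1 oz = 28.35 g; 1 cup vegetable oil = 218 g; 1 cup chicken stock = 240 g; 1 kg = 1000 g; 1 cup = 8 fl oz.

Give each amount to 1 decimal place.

Scaling factor: 9/2 = 4.5.
chicken stock: 1 cup × 9/2 × 240 g/cup ÷ 28.35 g/oz ≈ 38.1 oz
dried chickpeas: 2 cup × 9/2 × 200 g/cup ÷ 1000 g/kg = 1.8 kg
vegetable oil: 5 fl oz × 9/2 ÷ 8 fl oz/cup × 218 g/cup ≈ 613.1 g
heavy cream: (3 tbsp + 1 tsp = 10/3 tbsp) × 9/2 × 15 mL/tbsp = 225.0 mL

chicken stock: 38.1 oz; dried chickpeas: 1.8 kg; vegetable oil: 613.1 g; heavy cream: 225.0 mL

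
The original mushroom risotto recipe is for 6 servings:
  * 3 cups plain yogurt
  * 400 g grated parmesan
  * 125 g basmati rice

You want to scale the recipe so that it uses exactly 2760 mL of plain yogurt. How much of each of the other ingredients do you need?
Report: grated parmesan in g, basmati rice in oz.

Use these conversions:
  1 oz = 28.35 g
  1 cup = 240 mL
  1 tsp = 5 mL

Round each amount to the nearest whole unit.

The original recipe has 720 mL of plain yogurt, so the scaling factor is 2760 ÷ 720 = 23/6.
grated parmesan: 400 g × 23/6 ≈ 1533 g
basmati rice: 125 g × 23/6 ÷ 28.35 g/oz ≈ 17 oz

grated parmesan: 1533 g; basmati rice: 17 oz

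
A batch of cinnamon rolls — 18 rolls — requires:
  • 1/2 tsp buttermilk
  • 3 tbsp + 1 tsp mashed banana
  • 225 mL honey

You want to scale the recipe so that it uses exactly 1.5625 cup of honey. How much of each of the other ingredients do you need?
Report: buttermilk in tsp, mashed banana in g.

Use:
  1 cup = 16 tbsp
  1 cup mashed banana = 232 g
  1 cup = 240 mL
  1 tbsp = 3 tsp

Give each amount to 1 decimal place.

buttermilk: 0.8 tsp; mashed banana: 80.6 g

The original recipe has 0.9375 cup of honey, so the scaling factor is 1.5625 ÷ 0.9375 = 5/3.
buttermilk: 0.5 tsp × 5/3 ≈ 0.8 tsp
mashed banana: (3 tbsp + 1 tsp = 10/3 tbsp) × 5/3 ÷ 16 tbsp/cup × 232 g/cup ≈ 80.6 g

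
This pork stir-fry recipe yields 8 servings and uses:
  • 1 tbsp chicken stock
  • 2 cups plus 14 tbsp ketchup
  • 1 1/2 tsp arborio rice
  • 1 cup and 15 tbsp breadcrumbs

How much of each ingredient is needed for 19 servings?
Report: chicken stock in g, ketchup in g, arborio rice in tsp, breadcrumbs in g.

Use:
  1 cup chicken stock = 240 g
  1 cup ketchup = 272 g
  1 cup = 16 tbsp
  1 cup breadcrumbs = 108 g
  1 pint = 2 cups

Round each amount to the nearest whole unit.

Scaling factor: 19/8 = 2.375.
chicken stock: 1 tbsp × 19/8 ÷ 16 tbsp/cup × 240 g/cup ≈ 36 g
ketchup: (2 cup + 14 tbsp = 2.875 cup) × 19/8 × 272 g/cup ≈ 1857 g
arborio rice: 1.5 tsp × 19/8 ≈ 4 tsp
breadcrumbs: (1 cup + 15 tbsp = 1.9375 cup) × 19/8 × 108 g/cup ≈ 497 g

chicken stock: 36 g; ketchup: 1857 g; arborio rice: 4 tsp; breadcrumbs: 497 g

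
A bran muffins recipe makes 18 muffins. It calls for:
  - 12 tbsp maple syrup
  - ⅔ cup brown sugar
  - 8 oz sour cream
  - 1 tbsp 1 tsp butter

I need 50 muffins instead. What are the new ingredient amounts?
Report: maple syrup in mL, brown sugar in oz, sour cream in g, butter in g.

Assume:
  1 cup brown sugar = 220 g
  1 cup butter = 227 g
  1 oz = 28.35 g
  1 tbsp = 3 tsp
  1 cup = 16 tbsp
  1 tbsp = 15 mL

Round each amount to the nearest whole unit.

maple syrup: 500 mL; brown sugar: 14 oz; sour cream: 630 g; butter: 53 g

Scaling factor: 50/18 = 25/9.
maple syrup: 12 tbsp × 25/9 × 15 mL/tbsp = 500 mL
brown sugar: 2/3 cup × 25/9 × 220 g/cup ÷ 28.35 g/oz ≈ 14 oz
sour cream: 8 oz × 25/9 × 28.35 g/oz = 630 g
butter: (1 tbsp + 1 tsp = 4/3 tbsp) × 25/9 ÷ 16 tbsp/cup × 227 g/cup ≈ 53 g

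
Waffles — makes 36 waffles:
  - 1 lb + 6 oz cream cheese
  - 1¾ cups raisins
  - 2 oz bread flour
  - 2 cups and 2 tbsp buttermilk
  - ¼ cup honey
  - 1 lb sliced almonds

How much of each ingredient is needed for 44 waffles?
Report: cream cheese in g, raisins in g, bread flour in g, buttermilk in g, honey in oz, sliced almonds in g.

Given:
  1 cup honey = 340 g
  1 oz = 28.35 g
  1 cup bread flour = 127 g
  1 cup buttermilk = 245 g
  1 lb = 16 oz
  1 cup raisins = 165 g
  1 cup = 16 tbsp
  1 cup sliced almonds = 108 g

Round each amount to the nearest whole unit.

cream cheese: 762 g; raisins: 353 g; bread flour: 69 g; buttermilk: 636 g; honey: 4 oz; sliced almonds: 554 g

Scaling factor: 44/36 = 11/9.
cream cheese: (1 lb + 6 oz = 1.375 lb) × 11/9 × 16 oz/lb × 28.35 g/oz ≈ 762 g
raisins: 1.75 cup × 11/9 × 165 g/cup ≈ 353 g
bread flour: 2 oz × 11/9 × 28.35 g/oz ≈ 69 g
buttermilk: (2 cup + 2 tbsp = 2.125 cup) × 11/9 × 245 g/cup ≈ 636 g
honey: 0.25 cup × 11/9 × 340 g/cup ÷ 28.35 g/oz ≈ 4 oz
sliced almonds: 1 lb × 11/9 × 16 oz/lb × 28.35 g/oz ≈ 554 g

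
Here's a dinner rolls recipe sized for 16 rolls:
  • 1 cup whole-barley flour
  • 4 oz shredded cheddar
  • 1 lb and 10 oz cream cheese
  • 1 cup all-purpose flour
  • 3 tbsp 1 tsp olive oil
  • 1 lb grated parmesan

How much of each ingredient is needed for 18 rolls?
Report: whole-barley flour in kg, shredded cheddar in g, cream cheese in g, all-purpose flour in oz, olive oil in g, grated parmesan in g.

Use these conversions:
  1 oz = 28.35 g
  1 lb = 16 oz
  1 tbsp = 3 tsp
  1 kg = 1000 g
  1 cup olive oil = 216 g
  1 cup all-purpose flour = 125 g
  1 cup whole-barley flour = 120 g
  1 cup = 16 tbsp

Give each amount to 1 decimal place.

whole-barley flour: 0.1 kg; shredded cheddar: 127.6 g; cream cheese: 829.2 g; all-purpose flour: 5.0 oz; olive oil: 50.6 g; grated parmesan: 510.3 g

Scaling factor: 18/16 = 9/8 = 1.125.
whole-barley flour: 1 cup × 9/8 × 120 g/cup ÷ 1000 g/kg ≈ 0.1 kg
shredded cheddar: 4 oz × 9/8 × 28.35 g/oz ≈ 127.6 g
cream cheese: (1 lb + 10 oz = 1.625 lb) × 9/8 × 16 oz/lb × 28.35 g/oz ≈ 829.2 g
all-purpose flour: 1 cup × 9/8 × 125 g/cup ÷ 28.35 g/oz ≈ 5.0 oz
olive oil: (3 tbsp + 1 tsp = 10/3 tbsp) × 9/8 ÷ 16 tbsp/cup × 216 g/cup ≈ 50.6 g
grated parmesan: 1 lb × 9/8 × 16 oz/lb × 28.35 g/oz = 510.3 g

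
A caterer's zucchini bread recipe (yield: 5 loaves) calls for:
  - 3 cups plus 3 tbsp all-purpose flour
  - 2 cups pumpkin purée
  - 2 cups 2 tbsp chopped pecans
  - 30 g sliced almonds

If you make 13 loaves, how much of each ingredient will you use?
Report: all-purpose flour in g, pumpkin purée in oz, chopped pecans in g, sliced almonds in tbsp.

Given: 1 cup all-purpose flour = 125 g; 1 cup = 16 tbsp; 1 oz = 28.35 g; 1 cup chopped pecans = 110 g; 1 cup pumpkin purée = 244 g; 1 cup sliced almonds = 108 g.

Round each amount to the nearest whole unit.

Scaling factor: 13/5 = 2.6.
all-purpose flour: (3 cup + 3 tbsp = 3.1875 cup) × 13/5 × 125 g/cup ≈ 1036 g
pumpkin purée: 2 cup × 13/5 × 244 g/cup ÷ 28.35 g/oz ≈ 45 oz
chopped pecans: (2 cup + 2 tbsp = 2.125 cup) × 13/5 × 110 g/cup ≈ 608 g
sliced almonds: 30 g × 13/5 ÷ 108 g/cup × 16 tbsp/cup ≈ 12 tbsp

all-purpose flour: 1036 g; pumpkin purée: 45 oz; chopped pecans: 608 g; sliced almonds: 12 tbsp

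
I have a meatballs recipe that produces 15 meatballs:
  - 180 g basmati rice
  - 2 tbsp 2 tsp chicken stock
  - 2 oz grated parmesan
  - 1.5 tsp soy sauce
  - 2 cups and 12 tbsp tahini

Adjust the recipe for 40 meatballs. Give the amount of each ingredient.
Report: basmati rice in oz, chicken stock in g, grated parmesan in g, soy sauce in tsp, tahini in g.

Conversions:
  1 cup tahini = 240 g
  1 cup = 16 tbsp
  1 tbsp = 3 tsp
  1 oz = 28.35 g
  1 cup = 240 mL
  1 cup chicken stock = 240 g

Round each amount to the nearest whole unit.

basmati rice: 17 oz; chicken stock: 107 g; grated parmesan: 151 g; soy sauce: 4 tsp; tahini: 1760 g

Scaling factor: 40/15 = 8/3.
basmati rice: 180 g × 8/3 ÷ 28.35 g/oz ≈ 17 oz
chicken stock: (2 tbsp + 2 tsp = 8/3 tbsp) × 8/3 ÷ 16 tbsp/cup × 240 g/cup ≈ 107 g
grated parmesan: 2 oz × 8/3 × 28.35 g/oz ≈ 151 g
soy sauce: 1.5 tsp × 8/3 = 4 tsp
tahini: (2 cup + 12 tbsp = 2.75 cup) × 8/3 × 240 g/cup = 1760 g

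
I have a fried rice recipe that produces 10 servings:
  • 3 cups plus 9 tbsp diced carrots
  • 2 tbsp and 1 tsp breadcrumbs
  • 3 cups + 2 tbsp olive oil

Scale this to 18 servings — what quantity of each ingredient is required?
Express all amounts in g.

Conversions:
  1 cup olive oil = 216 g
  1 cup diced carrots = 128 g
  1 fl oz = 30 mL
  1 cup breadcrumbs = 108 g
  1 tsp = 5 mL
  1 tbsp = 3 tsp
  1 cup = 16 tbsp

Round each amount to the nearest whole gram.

diced carrots: 821 g; breadcrumbs: 28 g; olive oil: 1215 g

Scaling factor: 18/10 = 9/5 = 1.8.
diced carrots: (3 cup + 9 tbsp = 3.5625 cup) × 9/5 × 128 g/cup ≈ 821 g
breadcrumbs: (2 tbsp + 1 tsp = 7/3 tbsp) × 9/5 ÷ 16 tbsp/cup × 108 g/cup ≈ 28 g
olive oil: (3 cup + 2 tbsp = 3.125 cup) × 9/5 × 216 g/cup = 1215 g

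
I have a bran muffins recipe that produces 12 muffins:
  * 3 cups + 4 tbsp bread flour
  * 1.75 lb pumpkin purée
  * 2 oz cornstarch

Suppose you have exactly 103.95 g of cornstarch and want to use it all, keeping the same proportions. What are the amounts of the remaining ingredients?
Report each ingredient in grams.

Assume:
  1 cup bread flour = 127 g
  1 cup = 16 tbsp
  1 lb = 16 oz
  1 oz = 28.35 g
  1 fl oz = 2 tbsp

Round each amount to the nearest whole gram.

bread flour: 757 g; pumpkin purée: 1455 g

The original recipe has 56.7 g of cornstarch, so the scaling factor is 103.95 ÷ 56.7 = 11/6.
bread flour: (3 cup + 4 tbsp = 3.25 cup) × 11/6 × 127 g/cup ≈ 757 g
pumpkin purée: 1.75 lb × 11/6 × 16 oz/lb × 28.35 g/oz ≈ 1455 g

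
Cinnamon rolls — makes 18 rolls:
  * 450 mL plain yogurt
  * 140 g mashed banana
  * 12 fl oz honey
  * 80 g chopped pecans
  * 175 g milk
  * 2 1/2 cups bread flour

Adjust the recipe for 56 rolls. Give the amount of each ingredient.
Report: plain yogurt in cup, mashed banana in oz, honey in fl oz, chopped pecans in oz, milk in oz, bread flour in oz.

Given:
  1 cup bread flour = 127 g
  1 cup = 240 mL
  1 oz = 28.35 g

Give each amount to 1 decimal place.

plain yogurt: 5.8 cup; mashed banana: 15.4 oz; honey: 37.3 fl oz; chopped pecans: 8.8 oz; milk: 19.2 oz; bread flour: 34.8 oz

Scaling factor: 56/18 = 28/9.
plain yogurt: 450 mL × 28/9 ÷ 240 mL/cup ≈ 5.8 cup
mashed banana: 140 g × 28/9 ÷ 28.35 g/oz ≈ 15.4 oz
honey: 12 fl oz × 28/9 ≈ 37.3 fl oz
chopped pecans: 80 g × 28/9 ÷ 28.35 g/oz ≈ 8.8 oz
milk: 175 g × 28/9 ÷ 28.35 g/oz ≈ 19.2 oz
bread flour: 2.5 cup × 28/9 × 127 g/cup ÷ 28.35 g/oz ≈ 34.8 oz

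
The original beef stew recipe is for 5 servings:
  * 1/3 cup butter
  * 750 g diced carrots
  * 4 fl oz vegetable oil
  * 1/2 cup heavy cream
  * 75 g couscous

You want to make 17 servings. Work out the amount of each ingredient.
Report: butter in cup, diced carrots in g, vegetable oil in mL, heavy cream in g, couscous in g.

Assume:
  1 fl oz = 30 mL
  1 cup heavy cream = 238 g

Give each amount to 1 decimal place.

butter: 1.1 cup; diced carrots: 2550.0 g; vegetable oil: 408.0 mL; heavy cream: 404.6 g; couscous: 255.0 g

Scaling factor: 17/5 = 3.4.
butter: 1/3 cup × 17/5 ≈ 1.1 cup
diced carrots: 750 g × 17/5 = 2550.0 g
vegetable oil: 4 fl oz × 17/5 × 30 mL/fl oz = 408.0 mL
heavy cream: 0.5 cup × 17/5 × 238 g/cup = 404.6 g
couscous: 75 g × 17/5 = 255.0 g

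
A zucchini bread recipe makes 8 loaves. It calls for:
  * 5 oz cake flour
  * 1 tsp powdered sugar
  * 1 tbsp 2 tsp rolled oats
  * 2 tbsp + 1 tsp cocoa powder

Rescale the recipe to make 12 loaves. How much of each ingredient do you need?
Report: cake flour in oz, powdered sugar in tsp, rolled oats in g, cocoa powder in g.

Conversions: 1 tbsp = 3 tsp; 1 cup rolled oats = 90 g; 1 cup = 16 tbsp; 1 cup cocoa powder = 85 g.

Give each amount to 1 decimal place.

cake flour: 7.5 oz; powdered sugar: 1.5 tsp; rolled oats: 14.1 g; cocoa powder: 18.6 g

Scaling factor: 12/8 = 3/2 = 1.5.
cake flour: 5 oz × 3/2 = 7.5 oz
powdered sugar: 1 tsp × 3/2 = 1.5 tsp
rolled oats: (1 tbsp + 2 tsp = 5/3 tbsp) × 3/2 ÷ 16 tbsp/cup × 90 g/cup ≈ 14.1 g
cocoa powder: (2 tbsp + 1 tsp = 7/3 tbsp) × 3/2 ÷ 16 tbsp/cup × 85 g/cup ≈ 18.6 g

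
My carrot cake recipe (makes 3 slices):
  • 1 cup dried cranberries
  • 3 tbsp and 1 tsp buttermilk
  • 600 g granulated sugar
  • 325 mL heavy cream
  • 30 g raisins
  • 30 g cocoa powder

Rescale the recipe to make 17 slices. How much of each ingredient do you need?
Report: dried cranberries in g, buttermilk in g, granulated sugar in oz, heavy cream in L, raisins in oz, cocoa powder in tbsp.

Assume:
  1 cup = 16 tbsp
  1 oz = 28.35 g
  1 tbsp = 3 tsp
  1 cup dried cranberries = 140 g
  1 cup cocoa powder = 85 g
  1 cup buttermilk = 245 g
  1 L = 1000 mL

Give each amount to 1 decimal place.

Scaling factor: 17/3.
dried cranberries: 1 cup × 17/3 × 140 g/cup ≈ 793.3 g
buttermilk: (3 tbsp + 1 tsp = 10/3 tbsp) × 17/3 ÷ 16 tbsp/cup × 245 g/cup ≈ 289.2 g
granulated sugar: 600 g × 17/3 ÷ 28.35 g/oz ≈ 119.9 oz
heavy cream: 325 mL × 17/3 ÷ 1000 mL/L ≈ 1.8 L
raisins: 30 g × 17/3 ÷ 28.35 g/oz ≈ 6.0 oz
cocoa powder: 30 g × 17/3 ÷ 85 g/cup × 16 tbsp/cup = 32.0 tbsp

dried cranberries: 793.3 g; buttermilk: 289.2 g; granulated sugar: 119.9 oz; heavy cream: 1.8 L; raisins: 6.0 oz; cocoa powder: 32.0 tbsp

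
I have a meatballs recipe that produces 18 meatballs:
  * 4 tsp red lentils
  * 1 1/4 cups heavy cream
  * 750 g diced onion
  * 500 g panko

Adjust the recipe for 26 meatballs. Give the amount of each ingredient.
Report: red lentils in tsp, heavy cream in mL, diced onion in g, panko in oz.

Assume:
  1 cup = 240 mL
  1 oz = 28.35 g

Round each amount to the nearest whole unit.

Scaling factor: 26/18 = 13/9.
red lentils: 4 tsp × 13/9 ≈ 6 tsp
heavy cream: 1.25 cup × 13/9 × 240 mL/cup ≈ 433 mL
diced onion: 750 g × 13/9 ≈ 1083 g
panko: 500 g × 13/9 ÷ 28.35 g/oz ≈ 25 oz

red lentils: 6 tsp; heavy cream: 433 mL; diced onion: 1083 g; panko: 25 oz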